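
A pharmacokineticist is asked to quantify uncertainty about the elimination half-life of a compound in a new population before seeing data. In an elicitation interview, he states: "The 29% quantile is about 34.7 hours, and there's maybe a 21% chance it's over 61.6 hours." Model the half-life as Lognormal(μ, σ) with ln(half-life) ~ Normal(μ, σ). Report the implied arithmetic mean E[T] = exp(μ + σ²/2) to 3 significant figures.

E[T] ≈ 47.9 hours

If T ~ Lognormal(μ,σ) then ln T ~ Normal(μ,σ), so the p-quantile of ln T is μ + z_p·σ.
ln(34.7) = 3.547 and ln(61.6) = 4.121; z_{0.29} = -0.5534, z_{0.79} = 0.8064.
σ = (4.121 − 3.547)/(0.8064 − (-0.5534)) = 0.422.
μ = 3.547 − (-0.5534)·0.422 = 3.780.
E[T] = exp(μ + σ²/2) = exp(3.780 + 0.0891) = 47.9 hours.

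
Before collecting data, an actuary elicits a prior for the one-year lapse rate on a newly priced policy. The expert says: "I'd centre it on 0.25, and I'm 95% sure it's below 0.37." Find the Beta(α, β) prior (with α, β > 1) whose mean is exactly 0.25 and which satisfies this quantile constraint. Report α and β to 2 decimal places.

α ≈ 9.70, β ≈ 29.11

With mean 0.25 fixed, write α = 0.25s, β = 0.75s where s = α+β.
Need P(θ < 0.37) = 0.95 under Beta(0.25s, 0.75s). Normal approximation: (q−m)/√(m(1−m)/s) ≈ z_{0.95} = 1.64, so s ≈ 0.25·0.75·(1.64)²/(0.37−0.25)² = 35.2.
At s = 35.2: P(θ<0.37) ≈ 0.942. Adjusting to match 0.95 gives s ≈ 38.82.
So α = 0.25·38.82 ≈ 9.70, β = 0.75·38.82 ≈ 29.11.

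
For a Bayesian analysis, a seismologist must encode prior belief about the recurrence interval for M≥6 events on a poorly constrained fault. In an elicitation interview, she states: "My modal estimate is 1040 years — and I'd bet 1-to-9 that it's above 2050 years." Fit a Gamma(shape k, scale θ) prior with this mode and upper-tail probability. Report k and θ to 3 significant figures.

k ≈ 5.16, θ ≈ 250

Gamma(k,θ) with k>1 has mode (k−1)θ, so θ = 1040/(k−1).
Need P(X < 2050) = 0.9 with θ tied to k this way. Start at k = 2, θ = 1040: P(X<2050) ≈ 0.586.
Too low — raise k to concentrate. Iterating converges to k ≈ 5.16.
Then θ = 1040/(5.16−1) ≈ 250.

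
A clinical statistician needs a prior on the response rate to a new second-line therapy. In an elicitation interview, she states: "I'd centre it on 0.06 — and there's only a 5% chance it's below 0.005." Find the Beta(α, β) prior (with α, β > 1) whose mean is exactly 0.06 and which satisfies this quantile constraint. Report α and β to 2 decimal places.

With mean 0.06 fixed, write α = 0.06s, β = 0.94s where s = α+β.
Need P(θ < 0.005) = 0.05 under Beta(0.06s, 0.94s). Normal approximation: (q−m)/√(m(1−m)/s) ≈ z_{0.05} = -1.64, so s ≈ 0.06·0.94·(-1.64)²/(0.005−0.06)² = 50.4.
At s = 50.4: P(θ<0.005) ≈ 0.002. Adjusting to match 0.05 gives s ≈ 20.17.
So α = 0.06·20.17 ≈ 1.21, β = 0.94·20.17 ≈ 18.96.

α ≈ 1.21, β ≈ 18.96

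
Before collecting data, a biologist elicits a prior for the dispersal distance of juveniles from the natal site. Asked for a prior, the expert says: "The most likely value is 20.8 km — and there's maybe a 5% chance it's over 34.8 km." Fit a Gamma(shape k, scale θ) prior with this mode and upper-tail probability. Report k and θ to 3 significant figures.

k ≈ 11.5, θ ≈ 1.97

Gamma(k,θ) with k>1 has mode (k−1)θ, so θ = 20.8/(k−1).
Need P(X < 34.8) = 0.95 with θ tied to k this way. Start at k = 2, θ = 20.8: P(X<34.8) ≈ 0.498.
Too low — raise k to concentrate. Iterating converges to k ≈ 11.5.
Then θ = 20.8/(11.5−1) ≈ 1.97.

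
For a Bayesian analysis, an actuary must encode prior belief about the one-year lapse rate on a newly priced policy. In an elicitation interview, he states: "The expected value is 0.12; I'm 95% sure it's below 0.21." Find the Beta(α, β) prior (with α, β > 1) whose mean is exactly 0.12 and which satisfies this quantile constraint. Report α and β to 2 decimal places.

With mean 0.12 fixed, write α = 0.12s, β = 0.88s where s = α+β.
Need P(θ < 0.21) = 0.95 under Beta(0.12s, 0.88s). Normal approximation: (q−m)/√(m(1−m)/s) ≈ z_{0.95} = 1.64, so s ≈ 0.12·0.88·(1.64)²/(0.21−0.12)² = 35.3.
At s = 35.3: P(θ<0.21) ≈ 0.935. Adjusting to match 0.95 gives s ≈ 42.63.
So α = 0.12·42.63 ≈ 5.12, β = 0.88·42.63 ≈ 37.52.

α ≈ 5.12, β ≈ 37.52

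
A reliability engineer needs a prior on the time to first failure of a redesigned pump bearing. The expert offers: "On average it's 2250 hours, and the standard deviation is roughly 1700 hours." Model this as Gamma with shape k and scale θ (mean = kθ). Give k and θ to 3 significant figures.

k ≈ 1.75, θ ≈ 1280

For Gamma(k, scale θ): mean = kθ, variance = kθ², so CV = 1/√k.
CV = SD/mean = 1700/2250 = 0.7556, hence k = 1/CV² = 1.75.
Then θ = mean/k = 2250/1.75 = 1280.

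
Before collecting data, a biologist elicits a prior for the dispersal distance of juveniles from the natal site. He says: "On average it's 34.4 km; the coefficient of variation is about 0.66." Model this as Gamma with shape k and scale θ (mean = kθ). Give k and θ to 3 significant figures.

k ≈ 2.3, θ ≈ 15

For Gamma(k, scale θ): mean = kθ, variance = kθ², so CV = 1/√k.
CV = 0.66, hence k = 1/CV² = 2.3.
Then θ = mean/k = 34.4/2.3 = 15.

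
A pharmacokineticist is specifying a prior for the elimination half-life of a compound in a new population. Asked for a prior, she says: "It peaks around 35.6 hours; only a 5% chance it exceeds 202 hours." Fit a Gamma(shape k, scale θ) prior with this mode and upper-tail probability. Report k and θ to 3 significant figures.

k ≈ 1.77, θ ≈ 46.3

Gamma(k,θ) with k>1 has mode (k−1)θ, so θ = 35.6/(k−1).
Need P(X < 202) = 0.95 with θ tied to k this way. Start at k = 2, θ = 35.6: P(X<202) ≈ 0.977.
Too high — lower k to spread out. Iterating converges to k ≈ 1.77.
Then θ = 35.6/(1.77−1) ≈ 46.3.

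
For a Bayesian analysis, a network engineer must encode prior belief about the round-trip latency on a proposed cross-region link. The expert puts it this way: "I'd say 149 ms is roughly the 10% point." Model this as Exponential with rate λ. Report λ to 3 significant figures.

P(T < 149.0) = 1 − e^(−λ·149.0) = 0.1, so λ = −ln(1−0.1)/149.0 = −ln(0.9)/149.0 = 0.000707.

λ ≈ 0.000707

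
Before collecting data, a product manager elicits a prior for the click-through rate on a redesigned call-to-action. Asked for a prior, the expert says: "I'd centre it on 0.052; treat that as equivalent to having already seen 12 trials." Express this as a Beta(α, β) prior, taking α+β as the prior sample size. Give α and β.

Under the effective-sample-size interpretation, Beta(α, β) has prior mean α/(α+β) and prior sample size α+β.
So α+β = 12 and α/(α+β) = 0.052, giving α = 0.052·12 = 0.624 and β = 12 − 0.624 = 11.376.

α = 0.624, β = 11.376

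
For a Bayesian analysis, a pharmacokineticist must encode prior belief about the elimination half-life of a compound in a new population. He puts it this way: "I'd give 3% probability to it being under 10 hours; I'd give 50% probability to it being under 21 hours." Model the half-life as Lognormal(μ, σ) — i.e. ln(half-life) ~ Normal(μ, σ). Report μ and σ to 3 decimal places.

μ ≈ 3.045, σ ≈ 0.394

If T ~ Lognormal(μ,σ) then ln T ~ Normal(μ,σ), so the p-quantile of ln T is μ + z_p·σ.
ln(10) = 2.303 and ln(21) = 3.045; z_{0.03} = -1.881, z_{0.5} = 0.
σ = (3.045 − 2.303)/(0 − (-1.881)) = 0.394.
μ = 2.303 − (-1.881)·0.394 = 3.045.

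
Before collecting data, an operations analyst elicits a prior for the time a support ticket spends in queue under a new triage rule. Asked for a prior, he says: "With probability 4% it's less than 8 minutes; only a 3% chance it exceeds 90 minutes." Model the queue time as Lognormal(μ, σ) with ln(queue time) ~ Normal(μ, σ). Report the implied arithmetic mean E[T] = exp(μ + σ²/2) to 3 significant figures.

E[T] ≈ 32.1 minutes

If T ~ Lognormal(μ,σ) then ln T ~ Normal(μ,σ), so the p-quantile of ln T is μ + z_p·σ.
ln(8) = 2.079 and ln(90) = 4.5; z_{0.04} = -1.751, z_{0.97} = 1.881.
σ = (4.5 − 2.079)/(1.881 − (-1.751)) = 0.666.
μ = 2.079 − (-1.751)·0.666 = 3.246.
E[T] = exp(μ + σ²/2) = exp(3.246 + 0.2221) = 32.1 minutes.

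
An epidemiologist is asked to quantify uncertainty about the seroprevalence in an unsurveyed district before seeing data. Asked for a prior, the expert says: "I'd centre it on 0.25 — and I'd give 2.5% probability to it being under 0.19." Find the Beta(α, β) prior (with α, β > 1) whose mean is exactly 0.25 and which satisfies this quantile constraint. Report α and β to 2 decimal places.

α ≈ 45.54, β ≈ 136.61

With mean 0.25 fixed, write α = 0.25s, β = 0.75s where s = α+β.
Need P(θ < 0.19) = 0.025 under Beta(0.25s, 0.75s). Normal approximation: (q−m)/√(m(1−m)/s) ≈ z_{0.025} = -1.96, so s ≈ 0.25·0.75·(-1.96)²/(0.19−0.25)² = 200.1.
At s = 200.1: P(θ<0.19) ≈ 0.020. Adjusting to match 0.025 gives s ≈ 182.14.
So α = 0.25·182.14 ≈ 45.54, β = 0.75·182.14 ≈ 136.61.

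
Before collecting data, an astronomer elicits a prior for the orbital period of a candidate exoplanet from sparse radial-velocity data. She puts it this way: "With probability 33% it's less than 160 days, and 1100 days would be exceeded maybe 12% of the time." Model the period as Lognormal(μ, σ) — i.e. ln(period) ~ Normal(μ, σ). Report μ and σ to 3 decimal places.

If T ~ Lognormal(μ,σ) then ln T ~ Normal(μ,σ), so the p-quantile of ln T is μ + z_p·σ.
ln(160) = 5.075 and ln(1100) = 7.003; z_{0.33} = -0.4399, z_{0.88} = 1.175.
σ = (7.003 − 5.075)/(1.175 − (-0.4399)) = 1.194.
μ = 5.075 − (-0.4399)·1.194 = 5.600.

μ ≈ 5.600, σ ≈ 1.194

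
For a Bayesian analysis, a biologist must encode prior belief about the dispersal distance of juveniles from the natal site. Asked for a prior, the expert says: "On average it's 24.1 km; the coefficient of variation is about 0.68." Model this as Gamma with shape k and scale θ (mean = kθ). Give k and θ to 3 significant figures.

k ≈ 2.16, θ ≈ 11.1

For Gamma(k, scale θ): mean = kθ, variance = kθ², so CV = 1/√k.
CV = 0.68, hence k = 1/CV² = 2.16.
Then θ = mean/k = 24.1/2.16 = 11.1.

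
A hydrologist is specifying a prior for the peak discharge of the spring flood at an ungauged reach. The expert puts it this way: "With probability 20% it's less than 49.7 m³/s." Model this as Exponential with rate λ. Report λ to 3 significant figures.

P(T < 49.7) = 1 − e^(−λ·49.7) = 0.2, so λ = −ln(1−0.2)/49.7 = −ln(0.8)/49.7 = 0.00449.

λ ≈ 0.00449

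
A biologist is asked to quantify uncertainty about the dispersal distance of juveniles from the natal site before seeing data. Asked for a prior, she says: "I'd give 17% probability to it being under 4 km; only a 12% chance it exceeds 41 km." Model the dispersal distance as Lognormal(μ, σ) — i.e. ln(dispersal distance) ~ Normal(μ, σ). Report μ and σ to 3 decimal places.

μ ≈ 2.429, σ ≈ 1.093

If T ~ Lognormal(μ,σ) then ln T ~ Normal(μ,σ), so the p-quantile of ln T is μ + z_p·σ.
ln(4) = 1.386 and ln(41) = 3.714; z_{0.17} = -0.9542, z_{0.88} = 1.175.
σ = (3.714 − 1.386)/(1.175 − (-0.9542)) = 1.093.
μ = 1.386 − (-0.9542)·1.093 = 2.429.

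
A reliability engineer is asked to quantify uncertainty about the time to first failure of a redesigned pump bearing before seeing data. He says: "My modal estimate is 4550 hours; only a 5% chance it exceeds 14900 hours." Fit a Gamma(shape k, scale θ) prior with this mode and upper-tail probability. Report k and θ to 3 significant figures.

k ≈ 2.86, θ ≈ 2450

Gamma(k,θ) with k>1 has mode (k−1)θ, so θ = 4550/(k−1).
Need P(X < 14900) = 0.95 with θ tied to k this way. Start at k = 2, θ = 4550: P(X<14900) ≈ 0.838.
Too low — raise k to concentrate. Iterating converges to k ≈ 2.86.
Then θ = 4550/(2.86−1) ≈ 2450.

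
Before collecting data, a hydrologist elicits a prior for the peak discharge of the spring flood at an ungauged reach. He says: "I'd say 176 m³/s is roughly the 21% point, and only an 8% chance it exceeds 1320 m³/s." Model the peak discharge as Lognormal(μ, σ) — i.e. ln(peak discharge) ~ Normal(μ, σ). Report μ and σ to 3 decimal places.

μ ≈ 5.905, σ ≈ 0.911

If T ~ Lognormal(μ,σ) then ln T ~ Normal(μ,σ), so the p-quantile of ln T is μ + z_p·σ.
ln(176) = 5.17 and ln(1320) = 7.185; z_{0.21} = -0.8064, z_{0.92} = 1.405.
σ = (7.185 − 5.17)/(1.405 − (-0.8064)) = 0.911.
μ = 5.17 − (-0.8064)·0.911 = 5.905.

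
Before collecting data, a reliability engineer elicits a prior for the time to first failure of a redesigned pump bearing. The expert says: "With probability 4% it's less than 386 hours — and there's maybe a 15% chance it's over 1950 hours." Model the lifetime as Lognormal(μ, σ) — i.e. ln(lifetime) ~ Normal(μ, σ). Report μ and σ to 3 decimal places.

μ ≈ 6.973, σ ≈ 0.581

If T ~ Lognormal(μ,σ) then ln T ~ Normal(μ,σ), so the p-quantile of ln T is μ + z_p·σ.
ln(386) = 5.956 and ln(1950) = 7.576; z_{0.04} = -1.751, z_{0.85} = 1.036.
σ = (7.576 − 5.956)/(1.036 − (-1.751)) = 0.581.
μ = 5.956 − (-1.751)·0.581 = 6.973.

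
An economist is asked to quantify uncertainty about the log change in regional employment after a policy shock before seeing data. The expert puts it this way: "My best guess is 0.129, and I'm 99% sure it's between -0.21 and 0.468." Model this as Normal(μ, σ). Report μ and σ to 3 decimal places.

μ = 0.129, σ = 0.132

A symmetric 99% interval runs μ ± z·σ with z = 2.576.
Half-width = 0.339, so σ = 0.339/2.576 = 0.132.
μ is the stated best guess, 0.129.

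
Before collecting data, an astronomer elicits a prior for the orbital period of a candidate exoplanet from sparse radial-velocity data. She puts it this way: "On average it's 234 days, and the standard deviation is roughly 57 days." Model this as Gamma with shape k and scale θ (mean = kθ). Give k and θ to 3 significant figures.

k ≈ 16.9, θ ≈ 13.9

For Gamma(k, scale θ): mean = kθ, variance = kθ², so CV = 1/√k.
CV = SD/mean = 57/234 = 0.2436, hence k = 1/CV² = 16.9.
Then θ = mean/k = 234/16.9 = 13.9.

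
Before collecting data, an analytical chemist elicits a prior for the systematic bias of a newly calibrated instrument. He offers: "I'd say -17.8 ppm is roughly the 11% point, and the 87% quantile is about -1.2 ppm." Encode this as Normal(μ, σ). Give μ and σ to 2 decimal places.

The p-quantile of Normal(μ,σ) is μ + z_p·σ, with z_{0.11} = -1.227 and z_{0.87} = 1.126.
Eliminate σ: μ = (z₂·x₁ − z₁·x₂)/(z₂ − z₁) = (1.126·-17.8 − (-1.227)·-1.2)/2.353 = -9.15.
Then σ = (x₂ − x₁)/(z₂ − z₁) = (-1.2 − -17.8)/2.353 = 7.06.

μ = -9.15, σ = 7.06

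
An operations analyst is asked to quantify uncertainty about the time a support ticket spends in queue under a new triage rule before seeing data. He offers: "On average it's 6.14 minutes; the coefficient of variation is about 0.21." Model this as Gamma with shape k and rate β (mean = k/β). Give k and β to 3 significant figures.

k ≈ 22.7, β ≈ 3.69

For Gamma(k, rate β): mean = k/β, variance = k/β², so CV = 1/√k.
CV = 0.21, hence k = 1/CV² = 22.7.
Then β = k/mean = 22.7/6.14 = 3.69.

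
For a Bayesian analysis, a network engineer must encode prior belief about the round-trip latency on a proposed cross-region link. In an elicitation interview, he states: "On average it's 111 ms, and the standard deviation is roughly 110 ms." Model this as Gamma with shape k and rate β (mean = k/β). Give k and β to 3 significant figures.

k ≈ 1.02, β ≈ 0.00917

For Gamma(k, rate β): mean = k/β, variance = k/β², so CV = 1/√k.
CV = SD/mean = 110/111 = 0.991, hence k = 1/CV² = 1.02.
Then β = k/mean = 1.02/111 = 0.00917.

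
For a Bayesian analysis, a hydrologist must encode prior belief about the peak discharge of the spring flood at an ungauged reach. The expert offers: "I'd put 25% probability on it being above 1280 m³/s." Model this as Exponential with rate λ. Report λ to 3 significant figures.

P(T > 1280.0) = e^(−λ·1280.0) = 0.25, so λ = −ln(0.25)/1280.0 = 0.00108.

λ ≈ 0.00108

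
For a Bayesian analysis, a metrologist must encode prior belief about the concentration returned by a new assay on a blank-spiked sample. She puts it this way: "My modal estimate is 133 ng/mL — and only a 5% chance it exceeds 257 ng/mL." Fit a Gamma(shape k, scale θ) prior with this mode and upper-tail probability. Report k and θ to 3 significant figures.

k ≈ 7.4, θ ≈ 20.8

Gamma(k,θ) with k>1 has mode (k−1)θ, so θ = 133/(k−1).
Need P(X < 257) = 0.95 with θ tied to k this way. Start at k = 2, θ = 133: P(X<257) ≈ 0.575.
Too low — raise k to concentrate. Iterating converges to k ≈ 7.4.
Then θ = 133/(7.4−1) ≈ 20.8.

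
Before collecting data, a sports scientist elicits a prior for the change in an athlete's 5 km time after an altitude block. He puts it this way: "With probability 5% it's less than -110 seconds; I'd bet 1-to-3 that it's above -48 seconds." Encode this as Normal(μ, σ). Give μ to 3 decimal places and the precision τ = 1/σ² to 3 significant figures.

The p-quantile of Normal(μ,σ) is μ + z_p·σ, with z_{0.05} = -1.645 and z_{0.75} = 0.6745.
Eliminate σ: μ = (z₂·x₁ − z₁·x₂)/(z₂ − z₁) = (0.6745·-110 − (-1.645)·-48)/2.319 = -66.030.
Then σ = (x₂ − x₁)/(z₂ − z₁) = (-48 − -110)/2.319 = 26.732.
Precision τ = 1/σ² = 1/26.73² = 0.0014.

μ = -66.030, τ = 0.0014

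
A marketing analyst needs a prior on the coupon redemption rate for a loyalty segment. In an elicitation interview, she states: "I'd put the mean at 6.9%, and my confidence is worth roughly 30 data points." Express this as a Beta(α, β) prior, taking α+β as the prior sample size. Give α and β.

Under the effective-sample-size interpretation, Beta(α, β) has prior mean α/(α+β) and prior sample size α+β.
So α+β = 30 and α/(α+β) = 0.069, giving α = 0.069·30 = 2.07 and β = 30 − 2.07 = 27.93.

α = 2.07, β = 27.93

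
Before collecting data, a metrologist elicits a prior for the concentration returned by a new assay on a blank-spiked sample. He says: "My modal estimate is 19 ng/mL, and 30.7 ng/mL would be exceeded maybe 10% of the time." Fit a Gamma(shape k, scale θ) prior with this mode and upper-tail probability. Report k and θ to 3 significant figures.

k ≈ 9.17, θ ≈ 2.33

Gamma(k,θ) with k>1 has mode (k−1)θ, so θ = 19/(k−1).
Need P(X < 30.7) = 0.9 with θ tied to k this way. Start at k = 2, θ = 19: P(X<30.7) ≈ 0.480.
Too low — raise k to concentrate. Iterating converges to k ≈ 9.17.
Then θ = 19/(9.17−1) ≈ 2.33.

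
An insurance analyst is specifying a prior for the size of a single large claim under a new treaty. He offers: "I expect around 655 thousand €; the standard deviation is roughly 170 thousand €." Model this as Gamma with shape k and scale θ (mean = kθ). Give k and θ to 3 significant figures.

For Gamma(k, scale θ): mean = kθ, variance = kθ², so CV = 1/√k.
CV = SD/mean = 170/655 = 0.2595, hence k = 1/CV² = 14.8.
Then θ = mean/k = 655/14.8 = 44.1.

k ≈ 14.8, θ ≈ 44.1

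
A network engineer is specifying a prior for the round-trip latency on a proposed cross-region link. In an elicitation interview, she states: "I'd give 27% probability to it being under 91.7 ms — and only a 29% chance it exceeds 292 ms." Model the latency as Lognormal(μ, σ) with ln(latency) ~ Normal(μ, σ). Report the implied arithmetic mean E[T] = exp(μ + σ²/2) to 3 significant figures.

E[T] ≈ 276 ms

If T ~ Lognormal(μ,σ) then ln T ~ Normal(μ,σ), so the p-quantile of ln T is μ + z_p·σ.
ln(91.7) = 4.519 and ln(292) = 5.677; z_{0.27} = -0.6128, z_{0.71} = 0.5534.
σ = (5.677 − 4.519)/(0.5534 − (-0.6128)) = 0.993.
μ = 4.519 − (-0.6128)·0.993 = 5.127.
E[T] = exp(μ + σ²/2) = exp(5.127 + 0.4932) = 276 ms.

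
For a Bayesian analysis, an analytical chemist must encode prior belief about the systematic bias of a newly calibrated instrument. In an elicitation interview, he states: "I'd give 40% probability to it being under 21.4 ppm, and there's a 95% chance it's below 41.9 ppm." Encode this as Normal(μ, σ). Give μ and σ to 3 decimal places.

μ = 24.136, σ = 10.800

The p-quantile of Normal(μ,σ) is μ + z_p·σ, with z_{0.4} = -0.2533 and z_{0.95} = 1.645.
Eliminate σ: μ = (z₂·x₁ − z₁·x₂)/(z₂ − z₁) = (1.645·21.4 − (-0.2533)·41.9)/1.898 = 24.136.
Then σ = (x₂ − x₁)/(z₂ − z₁) = (41.9 − 21.4)/1.898 = 10.800.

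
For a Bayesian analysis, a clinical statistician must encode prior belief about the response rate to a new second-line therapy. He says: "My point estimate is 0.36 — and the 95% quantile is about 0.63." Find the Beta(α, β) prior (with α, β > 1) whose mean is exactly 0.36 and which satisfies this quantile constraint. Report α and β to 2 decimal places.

α ≈ 3.19, β ≈ 5.66

With mean 0.36 fixed, write α = 0.36s, β = 0.64s where s = α+β.
Need P(θ < 0.63) = 0.95 under Beta(0.36s, 0.64s). Normal approximation: (q−m)/√(m(1−m)/s) ≈ z_{0.95} = 1.64, so s ≈ 0.36·0.64·(1.64)²/(0.63−0.36)² = 8.6.
At s = 8.6: P(θ<0.63) ≈ 0.947. Adjusting to match 0.95 gives s ≈ 8.85.
So α = 0.36·8.85 ≈ 3.19, β = 0.64·8.85 ≈ 5.66.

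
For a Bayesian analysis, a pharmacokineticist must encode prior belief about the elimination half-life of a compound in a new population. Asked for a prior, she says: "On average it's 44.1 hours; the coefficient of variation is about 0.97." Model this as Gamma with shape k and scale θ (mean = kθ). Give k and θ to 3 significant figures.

k ≈ 1.06, θ ≈ 41.5

For Gamma(k, scale θ): mean = kθ, variance = kθ², so CV = 1/√k.
CV = 0.97, hence k = 1/CV² = 1.06.
Then θ = mean/k = 44.1/1.06 = 41.5.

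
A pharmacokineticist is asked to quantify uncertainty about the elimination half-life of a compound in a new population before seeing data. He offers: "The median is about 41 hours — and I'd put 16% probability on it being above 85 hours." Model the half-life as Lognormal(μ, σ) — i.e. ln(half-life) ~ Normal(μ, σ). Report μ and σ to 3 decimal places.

μ ≈ 3.714, σ ≈ 0.733

If T ~ Lognormal(μ,σ) then ln T ~ Normal(μ,σ), so the p-quantile of ln T is μ + z_p·σ.
ln(41) = 3.714 and ln(85) = 4.443; z_{0.5} = 0, z_{0.84} = 0.9945.
σ = (4.443 − 3.714)/(0.9945 − (0)) = 0.733.
μ = 3.714 − (0)·0.733 = 3.714.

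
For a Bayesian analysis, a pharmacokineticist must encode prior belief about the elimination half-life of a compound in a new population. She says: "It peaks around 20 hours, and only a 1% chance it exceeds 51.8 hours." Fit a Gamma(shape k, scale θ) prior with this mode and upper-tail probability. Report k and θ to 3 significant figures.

k ≈ 6.14, θ ≈ 3.89

Gamma(k,θ) with k>1 has mode (k−1)θ, so θ = 20/(k−1).
Need P(X < 51.8) = 0.99 with θ tied to k this way. Start at k = 2, θ = 20: P(X<51.8) ≈ 0.731.
Too low — raise k to concentrate. Iterating converges to k ≈ 6.14.
Then θ = 20/(6.14−1) ≈ 3.89.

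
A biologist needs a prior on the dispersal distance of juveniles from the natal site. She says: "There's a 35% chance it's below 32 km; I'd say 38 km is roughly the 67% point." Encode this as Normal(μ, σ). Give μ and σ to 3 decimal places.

μ = 34.802, σ = 7.271

The p-quantile of Normal(μ,σ) is μ + z_p·σ, with z_{0.35} = -0.3853 and z_{0.67} = 0.4399.
Eliminate σ: μ = (z₂·x₁ − z₁·x₂)/(z₂ − z₁) = (0.4399·32 − (-0.3853)·38)/0.8252 = 34.802.
Then σ = (x₂ − x₁)/(z₂ − z₁) = (38 − 32)/0.8252 = 7.271.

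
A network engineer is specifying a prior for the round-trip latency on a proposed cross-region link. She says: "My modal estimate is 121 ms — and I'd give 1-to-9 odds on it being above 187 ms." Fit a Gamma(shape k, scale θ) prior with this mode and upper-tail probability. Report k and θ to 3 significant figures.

Gamma(k,θ) with k>1 has mode (k−1)θ, so θ = 121/(k−1).
Need P(X < 187) = 0.9 with θ tied to k this way. Start at k = 2, θ = 121: P(X<187) ≈ 0.457.
Too low — raise k to concentrate. Iterating converges to k ≈ 10.9.
Then θ = 121/(10.9−1) ≈ 12.3.

k ≈ 10.9, θ ≈ 12.3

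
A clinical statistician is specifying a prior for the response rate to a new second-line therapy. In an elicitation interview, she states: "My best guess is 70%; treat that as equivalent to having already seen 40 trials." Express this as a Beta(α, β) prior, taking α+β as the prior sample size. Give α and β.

α = 28, β = 12

Under the effective-sample-size interpretation, Beta(α, β) has prior mean α/(α+β) and prior sample size α+β.
So α+β = 40 and α/(α+β) = 0.7, giving α = 0.7·40 = 28 and β = 40 − 28 = 12.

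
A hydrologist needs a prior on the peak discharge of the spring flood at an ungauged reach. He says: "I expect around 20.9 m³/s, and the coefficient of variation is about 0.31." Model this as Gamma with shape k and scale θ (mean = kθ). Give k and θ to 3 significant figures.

For Gamma(k, scale θ): mean = kθ, variance = kθ², so CV = 1/√k.
CV = 0.31, hence k = 1/CV² = 10.4.
Then θ = mean/k = 20.9/10.4 = 2.01.

k ≈ 10.4, θ ≈ 2.01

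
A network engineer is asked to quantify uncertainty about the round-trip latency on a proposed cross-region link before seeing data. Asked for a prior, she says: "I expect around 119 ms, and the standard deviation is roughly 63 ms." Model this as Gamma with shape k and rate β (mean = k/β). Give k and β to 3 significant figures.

k ≈ 3.57, β ≈ 0.03

For Gamma(k, rate β): mean = k/β, variance = k/β², so CV = 1/√k.
CV = SD/mean = 63/119 = 0.5294, hence k = 1/CV² = 3.57.
Then β = k/mean = 3.57/119 = 0.03.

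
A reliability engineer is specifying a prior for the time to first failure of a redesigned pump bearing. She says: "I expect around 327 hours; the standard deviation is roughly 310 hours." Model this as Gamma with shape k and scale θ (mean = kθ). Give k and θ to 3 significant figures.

k ≈ 1.11, θ ≈ 294

For Gamma(k, scale θ): mean = kθ, variance = kθ², so CV = 1/√k.
CV = SD/mean = 310/327 = 0.948, hence k = 1/CV² = 1.11.
Then θ = mean/k = 327/1.11 = 294.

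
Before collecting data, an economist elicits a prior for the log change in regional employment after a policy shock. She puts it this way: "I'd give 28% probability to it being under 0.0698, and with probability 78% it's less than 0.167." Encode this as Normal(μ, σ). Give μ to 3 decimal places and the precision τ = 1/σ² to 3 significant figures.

The p-quantile of Normal(μ,σ) is μ + z_p·σ, with z_{0.28} = -0.5828 and z_{0.78} = 0.7722.
Eliminate σ: μ = (z₂·x₁ − z₁·x₂)/(z₂ − z₁) = (0.7722·0.0698 − (-0.5828)·0.167)/1.355 = 0.112.
Then σ = (x₂ − x₁)/(z₂ − z₁) = (0.167 − 0.0698)/1.355 = 0.072.
Precision τ = 1/σ² = 1/0.07173² = 194.

μ = 0.112, τ = 194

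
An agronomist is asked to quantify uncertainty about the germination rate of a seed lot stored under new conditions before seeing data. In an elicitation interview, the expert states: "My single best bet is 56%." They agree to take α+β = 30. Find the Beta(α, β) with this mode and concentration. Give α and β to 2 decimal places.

α = 16.68, β = 13.32

For α,β > 1 the Beta mode is (α−1)/(α+β−2). With α+β = 30, the mode is (α−1)/28.
Set (α−1)/28 = 0.56 → α = 1 + 0.56·28 = 16.68.
β = 30 − α = 13.32.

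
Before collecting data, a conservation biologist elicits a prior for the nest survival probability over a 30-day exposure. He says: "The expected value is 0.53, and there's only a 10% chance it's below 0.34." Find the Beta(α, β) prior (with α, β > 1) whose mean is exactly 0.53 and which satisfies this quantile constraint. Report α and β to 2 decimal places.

With mean 0.53 fixed, write α = 0.53s, β = 0.47s where s = α+β.
Need P(θ < 0.34) = 0.1 under Beta(0.53s, 0.47s). Normal approximation: (q−m)/√(m(1−m)/s) ≈ z_{0.1} = -1.28, so s ≈ 0.53·0.47·(-1.28)²/(0.34−0.53)² = 11.3.
At s = 11.3: P(θ<0.34) ≈ 0.098. Adjusting to match 0.1 gives s ≈ 11.13.
So α = 0.53·11.13 ≈ 5.90, β = 0.47·11.13 ≈ 5.23.

α ≈ 5.90, β ≈ 5.23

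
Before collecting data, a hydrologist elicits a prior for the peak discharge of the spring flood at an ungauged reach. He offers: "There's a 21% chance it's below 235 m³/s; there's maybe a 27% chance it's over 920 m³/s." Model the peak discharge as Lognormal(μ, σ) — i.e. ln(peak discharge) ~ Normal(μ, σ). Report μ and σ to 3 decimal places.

If T ~ Lognormal(μ,σ) then ln T ~ Normal(μ,σ), so the p-quantile of ln T is μ + z_p·σ.
ln(235) = 5.46 and ln(920) = 6.824; z_{0.21} = -0.8064, z_{0.73} = 0.6128.
σ = (6.824 − 5.46)/(0.6128 − (-0.8064)) = 0.962.
μ = 5.46 − (-0.8064)·0.962 = 6.235.

μ ≈ 6.235, σ ≈ 0.962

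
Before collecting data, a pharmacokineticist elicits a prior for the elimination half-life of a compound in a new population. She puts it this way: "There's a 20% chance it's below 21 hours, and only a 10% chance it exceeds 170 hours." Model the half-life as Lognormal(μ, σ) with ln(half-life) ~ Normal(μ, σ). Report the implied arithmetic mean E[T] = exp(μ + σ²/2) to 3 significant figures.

E[T] ≈ 78.1 hours

If T ~ Lognormal(μ,σ) then ln T ~ Normal(μ,σ), so the p-quantile of ln T is μ + z_p·σ.
ln(21) = 3.045 and ln(170) = 5.136; z_{0.2} = -0.8416, z_{0.9} = 1.282.
σ = (5.136 − 3.045)/(1.282 − (-0.8416)) = 0.985.
μ = 3.045 − (-0.8416)·0.985 = 3.873.
E[T] = exp(μ + σ²/2) = exp(3.873 + 0.4851) = 78.1 hours.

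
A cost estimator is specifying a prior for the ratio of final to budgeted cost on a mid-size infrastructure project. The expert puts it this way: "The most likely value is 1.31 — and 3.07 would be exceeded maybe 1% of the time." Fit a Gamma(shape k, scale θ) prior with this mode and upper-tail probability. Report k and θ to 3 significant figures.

Gamma(k,θ) with k>1 has mode (k−1)θ, so θ = 1.31/(k−1).
Need P(X < 3.07) = 0.99 with θ tied to k this way. Start at k = 2, θ = 1.31: P(X<3.07) ≈ 0.679.
Too low — raise k to concentrate. Iterating converges to k ≈ 7.56.
Then θ = 1.31/(7.56−1) ≈ 0.2.

k ≈ 7.56, θ ≈ 0.2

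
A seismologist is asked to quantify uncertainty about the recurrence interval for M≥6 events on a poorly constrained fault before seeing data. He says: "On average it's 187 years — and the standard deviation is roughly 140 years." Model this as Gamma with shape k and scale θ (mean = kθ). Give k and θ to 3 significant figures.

For Gamma(k, scale θ): mean = kθ, variance = kθ², so CV = 1/√k.
CV = SD/mean = 140/187 = 0.7487, hence k = 1/CV² = 1.78.
Then θ = mean/k = 187/1.78 = 105.

k ≈ 1.78, θ ≈ 105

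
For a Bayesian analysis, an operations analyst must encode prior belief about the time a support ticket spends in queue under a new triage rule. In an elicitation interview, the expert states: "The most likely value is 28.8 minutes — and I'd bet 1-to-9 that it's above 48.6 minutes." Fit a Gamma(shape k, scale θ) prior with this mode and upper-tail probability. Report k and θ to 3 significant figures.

Gamma(k,θ) with k>1 has mode (k−1)θ, so θ = 28.8/(k−1).
Need P(X < 48.6) = 0.9 with θ tied to k this way. Start at k = 2, θ = 28.8: P(X<48.6) ≈ 0.503.
Too low — raise k to concentrate. Iterating converges to k ≈ 7.91.
Then θ = 28.8/(7.91−1) ≈ 4.17.

k ≈ 7.91, θ ≈ 4.17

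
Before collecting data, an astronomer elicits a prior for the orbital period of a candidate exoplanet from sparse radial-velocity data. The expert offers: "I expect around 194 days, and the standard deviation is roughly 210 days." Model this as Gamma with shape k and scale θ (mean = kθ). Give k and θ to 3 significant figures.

k ≈ 0.853, θ ≈ 227

For Gamma(k, scale θ): mean = kθ, variance = kθ², so CV = 1/√k.
CV = SD/mean = 210/194 = 1.082, hence k = 1/CV² = 0.853.
Then θ = mean/k = 194/0.853 = 227.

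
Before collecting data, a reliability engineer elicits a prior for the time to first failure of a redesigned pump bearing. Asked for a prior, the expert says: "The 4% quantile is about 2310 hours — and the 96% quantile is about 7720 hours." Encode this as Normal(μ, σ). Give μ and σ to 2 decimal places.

μ = 5015.00, σ = 1545.11

For Normal(μ,σ), the p-quantile is μ + z_p·σ. Here z_{0.04} = -1.751, z_{0.96} = 1.751.
So 2310 = μ − 1.751σ and 7720 = μ + 1.751σ.
Subtracting: σ = (7720 − 2310)/(1.751 − (-1.751)) = 1545.11.
Then μ = 2310 − (-1.751)·1545.11 = 5015.00.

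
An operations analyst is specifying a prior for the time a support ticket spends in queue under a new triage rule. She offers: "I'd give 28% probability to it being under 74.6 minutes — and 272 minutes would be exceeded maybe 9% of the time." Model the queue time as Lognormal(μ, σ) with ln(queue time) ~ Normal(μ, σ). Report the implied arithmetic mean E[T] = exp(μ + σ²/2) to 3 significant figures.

E[T] ≈ 138 minutes

If T ~ Lognormal(μ,σ) then ln T ~ Normal(μ,σ), so the p-quantile of ln T is μ + z_p·σ.
ln(74.6) = 4.312 and ln(272) = 5.606; z_{0.28} = -0.5828, z_{0.91} = 1.341.
σ = (5.606 − 4.312)/(1.341 − (-0.5828)) = 0.673.
μ = 4.312 − (-0.5828)·0.673 = 4.704.
E[T] = exp(μ + σ²/2) = exp(4.704 + 0.2261) = 138 minutes.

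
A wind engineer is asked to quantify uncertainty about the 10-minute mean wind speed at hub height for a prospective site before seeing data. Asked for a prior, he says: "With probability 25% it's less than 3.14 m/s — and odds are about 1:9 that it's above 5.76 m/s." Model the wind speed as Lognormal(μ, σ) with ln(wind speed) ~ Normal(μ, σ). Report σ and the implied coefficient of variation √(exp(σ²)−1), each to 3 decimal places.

σ ≈ 0.310, CV ≈ 0.318

If T ~ Lognormal(μ,σ) then ln T ~ Normal(μ,σ), so the p-quantile of ln T is μ + z_p·σ.
ln(3.14) = 1.144 and ln(5.76) = 1.751; z_{0.25} = -0.6745, z_{0.9} = 1.282.
σ = (1.751 − 1.144)/(1.282 − (-0.6745)) = 0.310.
μ = 1.144 − (-0.6745)·0.310 = 1.353.
CV = √(exp(σ²)−1) = √(exp(0.0962)−1) = 0.318.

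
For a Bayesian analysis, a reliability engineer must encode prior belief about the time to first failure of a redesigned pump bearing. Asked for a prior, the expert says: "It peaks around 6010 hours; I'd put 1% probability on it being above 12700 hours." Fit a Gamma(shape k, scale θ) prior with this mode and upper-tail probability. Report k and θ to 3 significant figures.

Gamma(k,θ) with k>1 has mode (k−1)θ, so θ = 6010/(k−1).
Need P(X < 12700) = 0.99 with θ tied to k this way. Start at k = 2, θ = 6010: P(X<12700) ≈ 0.624.
Too low — raise k to concentrate. Iterating converges to k ≈ 9.68.
Then θ = 6010/(9.68−1) ≈ 692.

k ≈ 9.68, θ ≈ 692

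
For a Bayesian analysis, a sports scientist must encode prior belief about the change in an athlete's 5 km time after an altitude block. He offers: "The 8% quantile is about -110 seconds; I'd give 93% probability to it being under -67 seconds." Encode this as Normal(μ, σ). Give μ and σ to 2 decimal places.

μ = -89.03, σ = 14.93

For Normal(μ,σ), the p-quantile is μ + z_p·σ. Here z_{0.08} = -1.405, z_{0.93} = 1.476.
So -110 = μ − 1.405σ and -67 = μ + 1.476σ.
Subtracting: σ = (-67 − -110)/(1.476 − (-1.405)) = 14.93.
Then μ = -110 − (-1.405)·14.93 = -89.03.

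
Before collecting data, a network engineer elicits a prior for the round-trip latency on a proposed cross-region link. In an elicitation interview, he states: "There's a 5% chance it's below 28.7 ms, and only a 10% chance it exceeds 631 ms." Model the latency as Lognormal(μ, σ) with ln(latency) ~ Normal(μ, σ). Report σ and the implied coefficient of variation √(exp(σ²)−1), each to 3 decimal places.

σ ≈ 1.056, CV ≈ 1.432

If T ~ Lognormal(μ,σ) then ln T ~ Normal(μ,σ), so the p-quantile of ln T is μ + z_p·σ.
ln(28.7) = 3.357 and ln(631) = 6.447; z_{0.05} = -1.645, z_{0.9} = 1.282.
σ = (6.447 − 3.357)/(1.282 − (-1.645)) = 1.056.
μ = 3.357 − (-1.645)·1.056 = 5.094.
CV = √(exp(σ²)−1) = √(exp(1.1152)−1) = 1.432.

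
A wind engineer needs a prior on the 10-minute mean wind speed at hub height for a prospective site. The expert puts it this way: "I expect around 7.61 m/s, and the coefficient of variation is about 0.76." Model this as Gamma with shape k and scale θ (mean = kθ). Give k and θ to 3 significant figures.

For Gamma(k, scale θ): mean = kθ, variance = kθ², so CV = 1/√k.
CV = 0.76, hence k = 1/CV² = 1.73.
Then θ = mean/k = 7.61/1.73 = 4.4.

k ≈ 1.73, θ ≈ 4.4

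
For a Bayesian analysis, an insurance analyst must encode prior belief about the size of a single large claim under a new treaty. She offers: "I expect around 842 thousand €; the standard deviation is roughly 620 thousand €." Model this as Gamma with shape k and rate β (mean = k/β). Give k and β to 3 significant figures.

k ≈ 1.84, β ≈ 0.00219

For Gamma(k, rate β): mean = k/β, variance = k/β², so CV = 1/√k.
CV = SD/mean = 620/842 = 0.7363, hence k = 1/CV² = 1.84.
Then β = k/mean = 1.84/842 = 0.00219.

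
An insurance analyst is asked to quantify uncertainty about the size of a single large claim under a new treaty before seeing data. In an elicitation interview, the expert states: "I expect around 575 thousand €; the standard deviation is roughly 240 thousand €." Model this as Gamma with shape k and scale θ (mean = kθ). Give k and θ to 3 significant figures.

k ≈ 5.74, θ ≈ 100

For Gamma(k, scale θ): mean = kθ, variance = kθ², so CV = 1/√k.
CV = SD/mean = 240/575 = 0.4174, hence k = 1/CV² = 5.74.
Then θ = mean/k = 575/5.74 = 100.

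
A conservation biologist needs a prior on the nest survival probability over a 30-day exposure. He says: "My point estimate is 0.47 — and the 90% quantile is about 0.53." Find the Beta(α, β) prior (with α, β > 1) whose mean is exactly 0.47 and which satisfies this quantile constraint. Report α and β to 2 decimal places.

With mean 0.47 fixed, write α = 0.47s, β = 0.53s where s = α+β.
Need P(θ < 0.53) = 0.9 under Beta(0.47s, 0.53s). Normal approximation: (q−m)/√(m(1−m)/s) ≈ z_{0.9} = 1.28, so s ≈ 0.47·0.53·(1.28)²/(0.53−0.47)² = 113.6.
At s = 113.6: P(θ<0.53) ≈ 0.900. Adjusting to match 0.9 gives s ≈ 113.75.
So α = 0.47·113.75 ≈ 53.46, β = 0.53·113.75 ≈ 60.29.

α ≈ 53.46, β ≈ 60.29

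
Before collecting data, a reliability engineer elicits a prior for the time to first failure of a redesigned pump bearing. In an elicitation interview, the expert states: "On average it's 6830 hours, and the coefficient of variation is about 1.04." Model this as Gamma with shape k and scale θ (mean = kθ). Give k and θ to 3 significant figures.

For Gamma(k, scale θ): mean = kθ, variance = kθ², so CV = 1/√k.
CV = 1.04, hence k = 1/CV² = 0.925.
Then θ = mean/k = 6830/0.925 = 7390.

k ≈ 0.925, θ ≈ 7390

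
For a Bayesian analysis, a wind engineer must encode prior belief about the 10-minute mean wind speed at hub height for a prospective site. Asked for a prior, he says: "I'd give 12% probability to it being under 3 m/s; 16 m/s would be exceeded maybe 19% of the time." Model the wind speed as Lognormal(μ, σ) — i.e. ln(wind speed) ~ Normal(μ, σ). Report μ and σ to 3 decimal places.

μ ≈ 2.057, σ ≈ 0.815

If T ~ Lognormal(μ,σ) then ln T ~ Normal(μ,σ), so the p-quantile of ln T is μ + z_p·σ.
ln(3) = 1.099 and ln(16) = 2.773; z_{0.12} = -1.175, z_{0.81} = 0.8779.
σ = (2.773 − 1.099)/(0.8779 − (-1.175)) = 0.815.
μ = 1.099 − (-1.175)·0.815 = 2.057.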